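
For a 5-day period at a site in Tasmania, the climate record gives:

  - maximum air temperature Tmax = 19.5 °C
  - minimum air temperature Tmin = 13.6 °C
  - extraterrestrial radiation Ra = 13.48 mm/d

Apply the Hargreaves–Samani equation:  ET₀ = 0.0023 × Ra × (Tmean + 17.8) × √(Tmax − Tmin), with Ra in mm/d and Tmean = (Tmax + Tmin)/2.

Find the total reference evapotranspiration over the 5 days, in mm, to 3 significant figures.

Tmean = (19.5 + 13.6)/2 = 16.55 °C
ET₀ = 0.0023 × 13.48 × (16.55 + 17.8) × √5.9 = 0.0023 × 13.48 × 34.35 × 2.4290 = 2.5869 mm/d
Over 5 days: 2.5869 × 5 = 12.935 mm

12.9 mm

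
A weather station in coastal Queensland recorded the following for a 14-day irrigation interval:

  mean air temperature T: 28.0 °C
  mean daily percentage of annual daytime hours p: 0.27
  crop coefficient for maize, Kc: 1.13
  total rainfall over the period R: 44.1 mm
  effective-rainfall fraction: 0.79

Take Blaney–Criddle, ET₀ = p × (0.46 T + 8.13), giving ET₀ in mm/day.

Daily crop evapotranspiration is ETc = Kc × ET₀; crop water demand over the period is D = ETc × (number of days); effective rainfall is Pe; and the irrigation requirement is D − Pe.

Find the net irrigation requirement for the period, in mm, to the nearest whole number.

55 mm

ET₀ = 0.27 × (0.46 × 28.0 + 8.13) = 0.27 × 21.010 = 5.6727 mm/d
ETc = Kc × ET₀ = 1.13 × 5.6727 = 6.4102 mm/d
Crop demand D = ETc × 14 d = 6.4102 × 14 = 89.743 mm
Pe = 0.79 × 44.1 = 34.839 mm
D − Pe = 89.743 − 34.839 = 54.904 mm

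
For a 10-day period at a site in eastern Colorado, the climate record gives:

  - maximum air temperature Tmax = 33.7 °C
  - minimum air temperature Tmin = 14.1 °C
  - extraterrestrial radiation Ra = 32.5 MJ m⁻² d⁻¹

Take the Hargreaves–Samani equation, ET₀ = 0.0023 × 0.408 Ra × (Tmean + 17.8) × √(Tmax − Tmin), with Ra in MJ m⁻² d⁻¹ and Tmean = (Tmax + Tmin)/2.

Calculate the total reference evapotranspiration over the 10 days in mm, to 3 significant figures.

Tmean = (33.7 + 14.1)/2 = 23.90 °C
0.408 Ra = 0.408 × 32.5 = 13.2600 mm/d equivalent
ET₀ = 0.0023 × 13.2600 × (23.90 + 17.8) × √19.6 = 0.0023 × 13.2600 × 41.70 × 4.4272 = 5.6304 mm/d
Over 10 days: 5.6304 × 10 = 56.304 mm

56.3 mm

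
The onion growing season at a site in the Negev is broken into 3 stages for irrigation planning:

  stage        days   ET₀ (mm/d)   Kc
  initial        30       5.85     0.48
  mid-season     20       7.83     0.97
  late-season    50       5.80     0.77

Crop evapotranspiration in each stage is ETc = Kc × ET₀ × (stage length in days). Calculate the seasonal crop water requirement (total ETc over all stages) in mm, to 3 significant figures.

initial: 0.48 × 5.85 × 30 = 84.24 mm
mid-season: 0.97 × 7.83 × 20 = 151.90 mm
late-season: 0.77 × 5.80 × 50 = 223.30 mm
Seasonal total = 459.44 mm

459 mm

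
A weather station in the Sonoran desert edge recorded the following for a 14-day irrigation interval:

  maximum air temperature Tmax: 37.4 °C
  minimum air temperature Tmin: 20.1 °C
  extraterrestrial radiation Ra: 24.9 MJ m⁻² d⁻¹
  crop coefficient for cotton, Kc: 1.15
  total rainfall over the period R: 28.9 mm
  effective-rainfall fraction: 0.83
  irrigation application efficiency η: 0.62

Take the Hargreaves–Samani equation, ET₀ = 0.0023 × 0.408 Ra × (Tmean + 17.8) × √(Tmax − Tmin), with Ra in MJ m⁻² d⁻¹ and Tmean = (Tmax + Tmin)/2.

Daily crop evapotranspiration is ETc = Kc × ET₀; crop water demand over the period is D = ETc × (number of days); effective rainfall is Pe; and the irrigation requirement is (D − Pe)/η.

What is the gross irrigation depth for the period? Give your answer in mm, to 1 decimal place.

Tmean = (37.4 + 20.1)/2 = 28.75 °C
0.408 Ra = 0.408 × 24.9 = 10.1592 mm/d equivalent
ET₀ = 0.0023 × 10.1592 × (28.75 + 17.8) × √17.3 = 0.0023 × 10.1592 × 46.55 × 4.1593 = 4.5240 mm/d
ETc = Kc × ET₀ = 1.15 × 4.5240 = 5.2026 mm/d
Crop demand D = ETc × 14 d = 5.2026 × 14 = 72.836 mm
Pe = 0.83 × 28.9 = 23.987 mm
D − Pe = 72.836 − 23.987 = 48.849 mm
Gross irrigation = 48.849 / 0.62 = 78.789 mm

78.8 mm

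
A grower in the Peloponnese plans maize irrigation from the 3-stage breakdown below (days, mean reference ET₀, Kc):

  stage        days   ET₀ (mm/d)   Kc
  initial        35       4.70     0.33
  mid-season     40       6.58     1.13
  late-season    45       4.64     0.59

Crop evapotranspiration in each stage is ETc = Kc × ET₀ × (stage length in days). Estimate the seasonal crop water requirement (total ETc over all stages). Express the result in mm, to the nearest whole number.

475 mm

initial: 0.33 × 4.70 × 35 = 54.29 mm
mid-season: 1.13 × 6.58 × 40 = 297.42 mm
late-season: 0.59 × 4.64 × 45 = 123.19 mm
Seasonal total = 474.90 mm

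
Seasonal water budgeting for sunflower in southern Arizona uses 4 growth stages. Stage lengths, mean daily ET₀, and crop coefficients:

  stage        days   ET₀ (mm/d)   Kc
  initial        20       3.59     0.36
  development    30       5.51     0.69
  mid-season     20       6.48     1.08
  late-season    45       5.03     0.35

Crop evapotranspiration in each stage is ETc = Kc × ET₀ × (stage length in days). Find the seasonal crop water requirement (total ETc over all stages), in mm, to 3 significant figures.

initial: 0.36 × 3.59 × 20 = 25.85 mm
development: 0.69 × 5.51 × 30 = 114.06 mm
mid-season: 1.08 × 6.48 × 20 = 139.97 mm
late-season: 0.35 × 5.03 × 45 = 79.22 mm
Seasonal total = 359.10 mm

359 mm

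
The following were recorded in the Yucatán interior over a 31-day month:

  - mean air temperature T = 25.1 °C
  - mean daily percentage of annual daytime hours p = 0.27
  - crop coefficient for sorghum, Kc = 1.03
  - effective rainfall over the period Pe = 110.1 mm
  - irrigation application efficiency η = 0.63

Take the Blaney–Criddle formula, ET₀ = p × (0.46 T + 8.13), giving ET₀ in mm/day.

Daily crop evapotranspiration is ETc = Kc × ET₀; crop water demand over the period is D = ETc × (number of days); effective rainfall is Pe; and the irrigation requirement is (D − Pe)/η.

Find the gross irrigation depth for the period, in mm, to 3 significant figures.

ET₀ = 0.27 × (0.46 × 25.1 + 8.13) = 0.27 × 19.676 = 5.3125 mm/d
ETc = Kc × ET₀ = 1.03 × 5.3125 = 5.4719 mm/d
Crop demand D = ETc × 31 d = 5.4719 × 31 = 169.629 mm
D − Pe = 169.629 − 110.1 = 59.529 mm
Gross irrigation = 59.529 / 0.63 = 94.490 mm

94.5 mm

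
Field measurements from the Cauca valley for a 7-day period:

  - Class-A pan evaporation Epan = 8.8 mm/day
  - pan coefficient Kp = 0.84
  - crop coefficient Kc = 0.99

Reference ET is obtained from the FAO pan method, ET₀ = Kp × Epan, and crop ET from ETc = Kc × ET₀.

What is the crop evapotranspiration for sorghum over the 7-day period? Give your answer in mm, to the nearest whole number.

51 mm

ET₀ = 0.84 × 8.8 = 7.3920 mm/d
ETc = Kc × ET₀ = 0.99 × 7.3920 = 7.3181 mm/d
Over 7 days: 7.3181 × 7 = 51.227 mm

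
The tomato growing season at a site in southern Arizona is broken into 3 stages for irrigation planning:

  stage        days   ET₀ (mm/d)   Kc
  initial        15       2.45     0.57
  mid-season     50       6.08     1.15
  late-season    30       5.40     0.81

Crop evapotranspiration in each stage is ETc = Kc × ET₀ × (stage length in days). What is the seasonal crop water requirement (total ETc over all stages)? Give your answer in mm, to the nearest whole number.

502 mm

initial: 0.57 × 2.45 × 15 = 20.95 mm
mid-season: 1.15 × 6.08 × 50 = 349.60 mm
late-season: 0.81 × 5.40 × 30 = 131.22 mm
Seasonal total = 501.77 mm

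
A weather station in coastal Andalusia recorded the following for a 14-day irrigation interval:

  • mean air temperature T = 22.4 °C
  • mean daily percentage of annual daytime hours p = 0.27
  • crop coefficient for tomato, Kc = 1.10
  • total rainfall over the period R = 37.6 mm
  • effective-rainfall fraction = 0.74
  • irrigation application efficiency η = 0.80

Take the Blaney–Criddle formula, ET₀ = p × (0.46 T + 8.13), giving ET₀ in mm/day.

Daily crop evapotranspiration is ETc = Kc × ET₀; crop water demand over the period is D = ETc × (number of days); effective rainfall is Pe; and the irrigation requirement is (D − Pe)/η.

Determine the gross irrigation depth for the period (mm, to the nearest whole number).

ET₀ = 0.27 × (0.46 × 22.4 + 8.13) = 0.27 × 18.434 = 4.9772 mm/d
ETc = Kc × ET₀ = 1.10 × 4.9772 = 5.4749 mm/d
Crop demand D = ETc × 14 d = 5.4749 × 14 = 76.649 mm
Pe = 0.74 × 37.6 = 27.824 mm
D − Pe = 76.649 − 27.824 = 48.825 mm
Gross irrigation = 48.825 / 0.80 = 61.031 mm

61 mm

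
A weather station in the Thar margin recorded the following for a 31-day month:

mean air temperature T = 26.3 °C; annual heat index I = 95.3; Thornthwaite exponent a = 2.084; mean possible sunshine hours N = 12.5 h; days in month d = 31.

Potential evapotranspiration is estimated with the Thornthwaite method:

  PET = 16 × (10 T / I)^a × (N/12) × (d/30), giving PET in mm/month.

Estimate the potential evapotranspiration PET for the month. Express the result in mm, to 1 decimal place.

142.8 mm

10T/I = 10 × 26.3 / 95.3 = 2.7597
(10T/I)^a = 2.7597^2.084 = 8.2938
Uncorrected PET = 16 × 8.2938 = 132.701 mm
Correction = (N/12)(d/30) = (12.5/12)(31/30) = 1.0764
PET = 132.701 × 1.0764 = 142.839 mm/month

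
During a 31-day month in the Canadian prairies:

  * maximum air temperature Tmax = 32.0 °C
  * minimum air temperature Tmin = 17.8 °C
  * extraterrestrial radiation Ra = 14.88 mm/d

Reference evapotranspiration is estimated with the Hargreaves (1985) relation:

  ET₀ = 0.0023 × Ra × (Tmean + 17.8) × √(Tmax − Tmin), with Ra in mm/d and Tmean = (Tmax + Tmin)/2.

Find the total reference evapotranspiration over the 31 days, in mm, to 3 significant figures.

Tmean = (32.0 + 17.8)/2 = 24.90 °C
ET₀ = 0.0023 × 14.88 × (24.90 + 17.8) × √14.2 = 0.0023 × 14.88 × 42.70 × 3.7683 = 5.5069 mm/d
Over 31 days: 5.5069 × 31 = 170.714 mm

171 mm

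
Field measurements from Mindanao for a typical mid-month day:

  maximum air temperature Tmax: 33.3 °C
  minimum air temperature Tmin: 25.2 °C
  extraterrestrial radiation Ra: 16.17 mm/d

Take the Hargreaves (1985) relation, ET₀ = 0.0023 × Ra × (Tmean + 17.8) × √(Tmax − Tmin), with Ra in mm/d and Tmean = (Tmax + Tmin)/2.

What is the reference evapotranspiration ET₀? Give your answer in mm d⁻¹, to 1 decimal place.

5.0 mm d⁻¹

Tmean = (33.3 + 25.2)/2 = 29.25 °C
ET₀ = 0.0023 × 16.17 × (29.25 + 17.8) × √8.1 = 0.0023 × 16.17 × 47.05 × 2.8460 = 4.9800 mm/d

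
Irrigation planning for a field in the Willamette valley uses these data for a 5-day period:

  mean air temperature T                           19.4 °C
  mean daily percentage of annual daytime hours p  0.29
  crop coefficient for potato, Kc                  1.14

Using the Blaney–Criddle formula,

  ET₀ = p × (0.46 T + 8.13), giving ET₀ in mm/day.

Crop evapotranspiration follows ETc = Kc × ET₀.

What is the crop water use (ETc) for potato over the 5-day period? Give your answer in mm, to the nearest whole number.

ET₀ = 0.29 × (0.46 × 19.4 + 8.13) = 0.29 × 17.054 = 4.9457 mm/d
ETc = Kc × ET₀ = 1.14 × 4.9457 = 5.6381 mm/d
Over 5 days: 5.6381 × 5 = 28.191 mm

28 mm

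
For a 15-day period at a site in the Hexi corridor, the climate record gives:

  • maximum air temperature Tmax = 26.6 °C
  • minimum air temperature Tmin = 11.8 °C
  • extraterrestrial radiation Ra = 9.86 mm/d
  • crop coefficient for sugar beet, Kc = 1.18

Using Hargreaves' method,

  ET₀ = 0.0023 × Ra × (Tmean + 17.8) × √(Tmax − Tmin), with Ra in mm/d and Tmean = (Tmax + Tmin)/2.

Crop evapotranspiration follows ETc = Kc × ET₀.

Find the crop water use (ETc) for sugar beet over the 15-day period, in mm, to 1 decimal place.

Tmean = (26.6 + 11.8)/2 = 19.20 °C
ET₀ = 0.0023 × 9.86 × (19.20 + 17.8) × √14.8 = 0.0023 × 9.86 × 37.00 × 3.8471 = 3.2280 mm/d
ETc = Kc × ET₀ = 1.18 × 3.2280 = 3.8090 mm/d
Over 15 days: 3.8090 × 15 = 57.135 mm

57.1 mm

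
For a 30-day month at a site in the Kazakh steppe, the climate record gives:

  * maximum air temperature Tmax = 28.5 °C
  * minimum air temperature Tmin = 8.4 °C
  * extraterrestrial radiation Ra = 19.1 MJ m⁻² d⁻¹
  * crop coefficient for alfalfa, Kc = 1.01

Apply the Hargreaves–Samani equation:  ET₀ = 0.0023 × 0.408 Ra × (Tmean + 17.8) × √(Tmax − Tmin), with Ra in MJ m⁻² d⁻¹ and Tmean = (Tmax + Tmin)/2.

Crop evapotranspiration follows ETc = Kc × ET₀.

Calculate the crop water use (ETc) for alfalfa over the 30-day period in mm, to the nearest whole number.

88 mm

Tmean = (28.5 + 8.4)/2 = 18.45 °C
0.408 Ra = 0.408 × 19.1 = 7.7928 mm/d equivalent
ET₀ = 0.0023 × 7.7928 × (18.45 + 17.8) × √20.1 = 0.0023 × 7.7928 × 36.25 × 4.4833 = 2.9129 mm/d
ETc = Kc × ET₀ = 1.01 × 2.9129 = 2.9420 mm/d
Over 30 days: 2.9420 × 30 = 88.260 mm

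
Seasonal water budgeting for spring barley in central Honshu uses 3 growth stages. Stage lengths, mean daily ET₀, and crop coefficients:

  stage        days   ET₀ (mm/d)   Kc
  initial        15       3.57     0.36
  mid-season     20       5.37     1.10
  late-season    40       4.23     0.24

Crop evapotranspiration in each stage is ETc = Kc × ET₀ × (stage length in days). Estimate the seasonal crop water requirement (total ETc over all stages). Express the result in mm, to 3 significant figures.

178 mm

initial: 0.36 × 3.57 × 15 = 19.28 mm
mid-season: 1.10 × 5.37 × 20 = 118.14 mm
late-season: 0.24 × 4.23 × 40 = 40.61 mm
Seasonal total = 178.03 mm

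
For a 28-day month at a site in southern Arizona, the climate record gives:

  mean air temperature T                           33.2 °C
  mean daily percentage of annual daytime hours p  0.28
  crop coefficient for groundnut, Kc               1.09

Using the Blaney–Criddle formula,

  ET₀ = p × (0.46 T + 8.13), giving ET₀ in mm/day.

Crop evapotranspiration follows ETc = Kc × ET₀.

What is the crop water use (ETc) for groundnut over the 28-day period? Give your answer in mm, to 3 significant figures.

ET₀ = 0.28 × (0.46 × 33.2 + 8.13) = 0.28 × 23.402 = 6.5526 mm/d
ETc = Kc × ET₀ = 1.09 × 6.5526 = 7.1423 mm/d
Over 28 days: 7.1423 × 28 = 199.984 mm

200 mm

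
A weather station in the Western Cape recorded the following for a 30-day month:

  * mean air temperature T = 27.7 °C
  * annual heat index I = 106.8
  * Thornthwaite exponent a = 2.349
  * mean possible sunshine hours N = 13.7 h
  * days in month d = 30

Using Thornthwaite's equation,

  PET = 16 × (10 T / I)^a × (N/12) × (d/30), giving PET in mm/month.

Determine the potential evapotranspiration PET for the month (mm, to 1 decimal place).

171.4 mm

10T/I = 10 × 27.7 / 106.8 = 2.5936
(10T/I)^a = 2.5936^2.349 = 9.3812
Uncorrected PET = 16 × 9.3812 = 150.099 mm
Correction = (N/12)(d/30) = (13.7/12)(30/30) = 1.1417
PET = 150.099 × 1.1417 = 171.368 mm/month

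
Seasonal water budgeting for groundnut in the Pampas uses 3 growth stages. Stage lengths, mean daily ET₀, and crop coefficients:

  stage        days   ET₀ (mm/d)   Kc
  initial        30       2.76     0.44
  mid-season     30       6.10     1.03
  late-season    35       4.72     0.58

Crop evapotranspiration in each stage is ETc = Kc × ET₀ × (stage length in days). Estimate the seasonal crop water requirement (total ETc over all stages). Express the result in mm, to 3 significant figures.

321 mm

initial: 0.44 × 2.76 × 30 = 36.43 mm
mid-season: 1.03 × 6.10 × 30 = 188.49 mm
late-season: 0.58 × 4.72 × 35 = 95.82 mm
Seasonal total = 320.74 mm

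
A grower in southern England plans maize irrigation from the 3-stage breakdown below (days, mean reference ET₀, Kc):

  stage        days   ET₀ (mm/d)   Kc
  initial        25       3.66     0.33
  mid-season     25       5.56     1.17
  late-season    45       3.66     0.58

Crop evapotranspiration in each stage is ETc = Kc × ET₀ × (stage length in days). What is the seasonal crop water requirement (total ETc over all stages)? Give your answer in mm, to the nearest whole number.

initial: 0.33 × 3.66 × 25 = 30.20 mm
mid-season: 1.17 × 5.56 × 25 = 162.63 mm
late-season: 0.58 × 3.66 × 45 = 95.53 mm
Seasonal total = 288.36 mm

288 mm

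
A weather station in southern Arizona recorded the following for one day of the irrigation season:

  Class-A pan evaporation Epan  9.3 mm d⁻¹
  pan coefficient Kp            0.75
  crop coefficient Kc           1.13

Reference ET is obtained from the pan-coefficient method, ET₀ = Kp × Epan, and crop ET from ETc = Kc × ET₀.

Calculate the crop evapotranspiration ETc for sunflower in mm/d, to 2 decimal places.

ET₀ = 0.75 × 9.3 = 6.9750 mm/d
ETc = Kc × ET₀ = 1.13 × 6.9750 = 7.8818 mm/d

7.88 mm/d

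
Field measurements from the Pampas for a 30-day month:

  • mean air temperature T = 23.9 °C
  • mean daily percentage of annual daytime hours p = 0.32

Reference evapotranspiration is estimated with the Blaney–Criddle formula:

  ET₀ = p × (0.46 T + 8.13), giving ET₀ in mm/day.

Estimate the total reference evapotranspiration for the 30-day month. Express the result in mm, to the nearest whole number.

ET₀ = 0.32 × (0.46 × 23.9 + 8.13) = 0.32 × 19.124 = 6.1197 mm/d
Monthly total = 6.1197 × 30 = 183.591 mm

184 mm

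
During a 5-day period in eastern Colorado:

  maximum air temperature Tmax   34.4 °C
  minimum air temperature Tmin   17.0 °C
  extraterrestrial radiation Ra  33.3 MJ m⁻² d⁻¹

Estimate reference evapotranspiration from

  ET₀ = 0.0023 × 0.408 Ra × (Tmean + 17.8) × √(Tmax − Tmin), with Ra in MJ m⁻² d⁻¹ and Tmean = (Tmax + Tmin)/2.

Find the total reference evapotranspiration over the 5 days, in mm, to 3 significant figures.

28.4 mm

Tmean = (34.4 + 17.0)/2 = 25.70 °C
0.408 Ra = 0.408 × 33.3 = 13.5864 mm/d equivalent
ET₀ = 0.0023 × 13.5864 × (25.70 + 17.8) × √17.4 = 0.0023 × 13.5864 × 43.50 × 4.1713 = 5.6701 mm/d
Over 5 days: 5.6701 × 5 = 28.351 mm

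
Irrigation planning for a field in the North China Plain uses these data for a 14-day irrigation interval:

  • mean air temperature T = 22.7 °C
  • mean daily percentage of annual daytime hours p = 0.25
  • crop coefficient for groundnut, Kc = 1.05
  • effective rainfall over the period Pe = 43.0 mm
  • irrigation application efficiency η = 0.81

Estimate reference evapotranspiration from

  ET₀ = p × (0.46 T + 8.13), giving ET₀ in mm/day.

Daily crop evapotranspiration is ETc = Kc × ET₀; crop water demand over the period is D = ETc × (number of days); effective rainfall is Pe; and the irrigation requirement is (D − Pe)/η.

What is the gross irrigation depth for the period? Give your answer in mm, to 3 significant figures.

31.2 mm

ET₀ = 0.25 × (0.46 × 22.7 + 8.13) = 0.25 × 18.572 = 4.6430 mm/d
ETc = Kc × ET₀ = 1.05 × 4.6430 = 4.8752 mm/d
Crop demand D = ETc × 14 d = 4.8752 × 14 = 68.253 mm
D − Pe = 68.253 − 43.0 = 25.253 mm
Gross irrigation = 25.253 / 0.81 = 31.177 mm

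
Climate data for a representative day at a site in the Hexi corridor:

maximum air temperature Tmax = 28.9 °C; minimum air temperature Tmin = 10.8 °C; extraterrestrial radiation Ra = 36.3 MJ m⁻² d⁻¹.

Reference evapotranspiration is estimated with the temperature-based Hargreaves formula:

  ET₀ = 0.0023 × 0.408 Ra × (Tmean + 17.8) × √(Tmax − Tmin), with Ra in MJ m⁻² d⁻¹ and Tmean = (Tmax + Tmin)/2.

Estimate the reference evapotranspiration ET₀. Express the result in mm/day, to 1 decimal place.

Tmean = (28.9 + 10.8)/2 = 19.85 °C
0.408 Ra = 0.408 × 36.3 = 14.8104 mm/d equivalent
ET₀ = 0.0023 × 14.8104 × (19.85 + 17.8) × √18.1 = 0.0023 × 14.8104 × 37.65 × 4.2544 = 5.4563 mm/d

5.5 mm/day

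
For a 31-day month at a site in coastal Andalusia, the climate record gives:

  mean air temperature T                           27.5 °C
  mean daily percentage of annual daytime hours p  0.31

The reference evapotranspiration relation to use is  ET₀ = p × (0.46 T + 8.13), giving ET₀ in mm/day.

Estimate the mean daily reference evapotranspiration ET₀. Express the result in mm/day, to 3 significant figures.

ET₀ = 0.31 × (0.46 × 27.5 + 8.13) = 0.31 × 20.780 = 6.4418 mm/d

6.44 mm/day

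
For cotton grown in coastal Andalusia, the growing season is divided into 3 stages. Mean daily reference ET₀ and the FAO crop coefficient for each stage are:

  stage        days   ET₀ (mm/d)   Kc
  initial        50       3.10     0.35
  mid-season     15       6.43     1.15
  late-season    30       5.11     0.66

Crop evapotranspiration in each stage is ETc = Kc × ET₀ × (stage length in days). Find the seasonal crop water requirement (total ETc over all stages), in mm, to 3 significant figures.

266 mm

initial: 0.35 × 3.10 × 50 = 54.25 mm
mid-season: 1.15 × 6.43 × 15 = 110.92 mm
late-season: 0.66 × 5.11 × 30 = 101.18 mm
Seasonal total = 266.35 mm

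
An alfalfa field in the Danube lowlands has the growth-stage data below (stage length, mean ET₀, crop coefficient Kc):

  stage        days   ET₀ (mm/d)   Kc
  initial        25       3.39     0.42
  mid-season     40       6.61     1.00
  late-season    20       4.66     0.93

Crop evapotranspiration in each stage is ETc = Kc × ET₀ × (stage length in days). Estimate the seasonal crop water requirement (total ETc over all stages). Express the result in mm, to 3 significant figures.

initial: 0.42 × 3.39 × 25 = 35.60 mm
mid-season: 1.00 × 6.61 × 40 = 264.40 mm
late-season: 0.93 × 4.66 × 20 = 86.68 mm
Seasonal total = 386.68 mm

387 mm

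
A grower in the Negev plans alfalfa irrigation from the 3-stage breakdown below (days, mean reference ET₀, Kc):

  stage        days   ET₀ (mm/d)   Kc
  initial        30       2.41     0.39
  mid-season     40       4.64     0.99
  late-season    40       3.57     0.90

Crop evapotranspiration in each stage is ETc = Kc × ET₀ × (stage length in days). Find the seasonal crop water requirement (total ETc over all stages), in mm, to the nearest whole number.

initial: 0.39 × 2.41 × 30 = 28.20 mm
mid-season: 0.99 × 4.64 × 40 = 183.74 mm
late-season: 0.90 × 3.57 × 40 = 128.52 mm
Seasonal total = 340.46 mm

340 mm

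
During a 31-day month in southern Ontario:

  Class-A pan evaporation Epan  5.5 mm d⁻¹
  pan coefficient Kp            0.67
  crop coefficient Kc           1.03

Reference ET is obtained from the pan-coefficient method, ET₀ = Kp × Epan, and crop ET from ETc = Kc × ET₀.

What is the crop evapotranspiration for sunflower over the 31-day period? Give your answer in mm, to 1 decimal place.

117.7 mm

ET₀ = 0.67 × 5.5 = 3.6850 mm/d
ETc = Kc × ET₀ = 1.03 × 3.6850 = 3.7956 mm/d
Over 31 days: 3.7956 × 31 = 117.664 mm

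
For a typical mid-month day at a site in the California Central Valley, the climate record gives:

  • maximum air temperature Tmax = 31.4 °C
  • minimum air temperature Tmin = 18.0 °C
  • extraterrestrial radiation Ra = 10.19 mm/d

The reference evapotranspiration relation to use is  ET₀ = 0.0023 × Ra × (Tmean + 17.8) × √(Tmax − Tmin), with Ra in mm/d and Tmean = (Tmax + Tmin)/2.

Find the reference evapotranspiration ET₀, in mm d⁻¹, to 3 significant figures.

3.65 mm d⁻¹

Tmean = (31.4 + 18.0)/2 = 24.70 °C
ET₀ = 0.0023 × 10.19 × (24.70 + 17.8) × √13.4 = 0.0023 × 10.19 × 42.50 × 3.6606 = 3.6462 mm/d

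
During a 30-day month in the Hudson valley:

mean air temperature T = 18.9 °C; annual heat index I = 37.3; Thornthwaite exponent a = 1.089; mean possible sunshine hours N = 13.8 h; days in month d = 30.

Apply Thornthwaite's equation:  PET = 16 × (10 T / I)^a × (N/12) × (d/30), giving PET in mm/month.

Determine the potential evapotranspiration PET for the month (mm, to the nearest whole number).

10T/I = 10 × 18.9 / 37.3 = 5.0670
(10T/I)^a = 5.0670^1.089 = 5.8543
Uncorrected PET = 16 × 5.8543 = 93.669 mm
Correction = (N/12)(d/30) = (13.8/12)(30/30) = 1.1500
PET = 93.669 × 1.1500 = 107.719 mm/month

108 mm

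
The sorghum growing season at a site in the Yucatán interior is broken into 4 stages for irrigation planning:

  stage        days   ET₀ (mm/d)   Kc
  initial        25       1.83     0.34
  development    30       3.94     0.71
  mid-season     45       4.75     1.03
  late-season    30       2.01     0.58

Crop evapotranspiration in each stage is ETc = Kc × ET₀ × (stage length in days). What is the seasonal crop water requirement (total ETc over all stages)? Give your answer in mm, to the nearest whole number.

355 mm

initial: 0.34 × 1.83 × 25 = 15.56 mm
development: 0.71 × 3.94 × 30 = 83.92 mm
mid-season: 1.03 × 4.75 × 45 = 220.16 mm
late-season: 0.58 × 2.01 × 30 = 34.97 mm
Seasonal total = 354.61 mm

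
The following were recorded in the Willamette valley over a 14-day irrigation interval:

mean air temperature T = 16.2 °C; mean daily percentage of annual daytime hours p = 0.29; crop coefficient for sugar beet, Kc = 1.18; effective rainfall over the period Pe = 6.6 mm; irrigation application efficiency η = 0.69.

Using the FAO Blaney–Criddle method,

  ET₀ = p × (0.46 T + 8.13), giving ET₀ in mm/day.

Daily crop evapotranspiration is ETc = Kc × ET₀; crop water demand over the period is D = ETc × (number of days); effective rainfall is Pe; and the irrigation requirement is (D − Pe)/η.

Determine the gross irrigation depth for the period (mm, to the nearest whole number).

99 mm

ET₀ = 0.29 × (0.46 × 16.2 + 8.13) = 0.29 × 15.582 = 4.5188 mm/d
ETc = Kc × ET₀ = 1.18 × 4.5188 = 5.3322 mm/d
Crop demand D = ETc × 14 d = 5.3322 × 14 = 74.651 mm
D − Pe = 74.651 − 6.6 = 68.051 mm
Gross irrigation = 68.051 / 0.69 = 98.625 mm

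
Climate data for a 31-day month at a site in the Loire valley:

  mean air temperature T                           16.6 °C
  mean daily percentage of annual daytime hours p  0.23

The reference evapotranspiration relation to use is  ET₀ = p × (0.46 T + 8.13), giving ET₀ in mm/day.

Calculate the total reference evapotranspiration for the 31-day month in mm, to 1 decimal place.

ET₀ = 0.23 × (0.46 × 16.6 + 8.13) = 0.23 × 15.766 = 3.6262 mm/d
Monthly total = 3.6262 × 31 = 112.412 mm

112.4 mm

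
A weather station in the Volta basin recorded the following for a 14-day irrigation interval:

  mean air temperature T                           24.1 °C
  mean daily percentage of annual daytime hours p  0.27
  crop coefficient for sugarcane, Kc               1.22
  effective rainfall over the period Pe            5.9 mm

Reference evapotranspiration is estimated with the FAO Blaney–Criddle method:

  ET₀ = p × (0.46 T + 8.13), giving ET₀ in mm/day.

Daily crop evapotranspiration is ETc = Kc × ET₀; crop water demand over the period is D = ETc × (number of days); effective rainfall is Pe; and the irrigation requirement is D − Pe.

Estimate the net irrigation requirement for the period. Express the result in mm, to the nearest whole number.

83 mm

ET₀ = 0.27 × (0.46 × 24.1 + 8.13) = 0.27 × 19.216 = 5.1883 mm/d
ETc = Kc × ET₀ = 1.22 × 5.1883 = 6.3297 mm/d
Crop demand D = ETc × 14 d = 6.3297 × 14 = 88.616 mm
D − Pe = 88.616 − 5.9 = 82.716 mm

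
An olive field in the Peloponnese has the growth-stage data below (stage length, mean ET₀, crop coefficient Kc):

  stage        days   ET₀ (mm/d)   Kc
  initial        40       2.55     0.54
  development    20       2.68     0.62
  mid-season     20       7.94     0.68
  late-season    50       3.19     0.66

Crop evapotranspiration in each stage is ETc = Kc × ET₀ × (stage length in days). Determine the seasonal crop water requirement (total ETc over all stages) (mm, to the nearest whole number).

302 mm

initial: 0.54 × 2.55 × 40 = 55.08 mm
development: 0.62 × 2.68 × 20 = 33.23 mm
mid-season: 0.68 × 7.94 × 20 = 107.98 mm
late-season: 0.66 × 3.19 × 50 = 105.27 mm
Seasonal total = 301.56 mm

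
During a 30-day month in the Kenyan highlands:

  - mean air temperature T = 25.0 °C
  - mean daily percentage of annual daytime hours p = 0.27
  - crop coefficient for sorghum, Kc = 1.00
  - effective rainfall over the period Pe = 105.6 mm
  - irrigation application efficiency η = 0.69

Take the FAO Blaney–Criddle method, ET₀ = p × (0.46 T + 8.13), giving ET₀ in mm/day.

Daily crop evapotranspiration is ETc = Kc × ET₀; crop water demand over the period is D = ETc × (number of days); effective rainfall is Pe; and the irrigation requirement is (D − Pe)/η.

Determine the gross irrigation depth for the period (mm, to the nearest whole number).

ET₀ = 0.27 × (0.46 × 25.0 + 8.13) = 0.27 × 19.630 = 5.3001 mm/d
ETc = Kc × ET₀ = 1.00 × 5.3001 = 5.3001 mm/d
Crop demand D = ETc × 30 d = 5.3001 × 30 = 159.003 mm
D − Pe = 159.003 − 105.6 = 53.403 mm
Gross irrigation = 53.403 / 0.69 = 77.396 mm

77 mm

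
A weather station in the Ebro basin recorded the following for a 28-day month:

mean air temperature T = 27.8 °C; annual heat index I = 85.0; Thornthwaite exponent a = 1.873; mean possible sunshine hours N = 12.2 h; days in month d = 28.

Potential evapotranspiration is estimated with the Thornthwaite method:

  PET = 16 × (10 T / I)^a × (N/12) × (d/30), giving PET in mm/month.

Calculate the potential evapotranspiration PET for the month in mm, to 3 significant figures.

140 mm

10T/I = 10 × 27.8 / 85.0 = 3.2706
(10T/I)^a = 3.2706^1.873 = 9.2023
Uncorrected PET = 16 × 9.2023 = 147.237 mm
Correction = (N/12)(d/30) = (12.2/12)(28/30) = 0.9489
PET = 147.237 × 0.9489 = 139.713 mm/month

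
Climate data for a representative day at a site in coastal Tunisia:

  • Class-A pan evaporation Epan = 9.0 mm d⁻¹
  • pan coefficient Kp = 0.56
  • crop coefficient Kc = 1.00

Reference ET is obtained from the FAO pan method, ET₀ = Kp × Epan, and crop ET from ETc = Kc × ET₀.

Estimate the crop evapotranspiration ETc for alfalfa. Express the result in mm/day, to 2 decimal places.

ET₀ = 0.56 × 9.0 = 5.0400 mm/d
ETc = Kc × ET₀ = 1.00 × 5.0400 = 5.0400 mm/d

5.04 mm/day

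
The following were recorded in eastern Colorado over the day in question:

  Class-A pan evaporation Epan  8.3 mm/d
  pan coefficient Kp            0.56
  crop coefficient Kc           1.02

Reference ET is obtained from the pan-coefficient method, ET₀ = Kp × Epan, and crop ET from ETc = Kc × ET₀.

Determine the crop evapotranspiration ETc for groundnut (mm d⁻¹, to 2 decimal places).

4.74 mm d⁻¹

ET₀ = 0.56 × 8.3 = 4.6480 mm/d
ETc = Kc × ET₀ = 1.02 × 4.6480 = 4.7410 mm/d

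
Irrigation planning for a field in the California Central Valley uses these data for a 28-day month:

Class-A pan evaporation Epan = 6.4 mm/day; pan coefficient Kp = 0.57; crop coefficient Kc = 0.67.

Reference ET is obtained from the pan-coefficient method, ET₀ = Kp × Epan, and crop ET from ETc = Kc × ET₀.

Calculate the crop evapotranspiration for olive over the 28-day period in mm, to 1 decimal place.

68.4 mm

ET₀ = 0.57 × 6.4 = 3.6480 mm/d
ETc = Kc × ET₀ = 0.67 × 3.6480 = 2.4442 mm/d
Over 28 days: 2.4442 × 28 = 68.438 mm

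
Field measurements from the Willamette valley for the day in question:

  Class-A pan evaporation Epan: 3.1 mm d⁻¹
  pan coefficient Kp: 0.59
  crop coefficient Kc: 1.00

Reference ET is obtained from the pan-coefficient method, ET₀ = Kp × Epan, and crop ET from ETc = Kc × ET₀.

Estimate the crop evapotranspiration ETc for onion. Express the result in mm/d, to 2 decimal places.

1.83 mm/d

ET₀ = 0.59 × 3.1 = 1.8290 mm/d
ETc = Kc × ET₀ = 1.00 × 1.8290 = 1.8290 mm/d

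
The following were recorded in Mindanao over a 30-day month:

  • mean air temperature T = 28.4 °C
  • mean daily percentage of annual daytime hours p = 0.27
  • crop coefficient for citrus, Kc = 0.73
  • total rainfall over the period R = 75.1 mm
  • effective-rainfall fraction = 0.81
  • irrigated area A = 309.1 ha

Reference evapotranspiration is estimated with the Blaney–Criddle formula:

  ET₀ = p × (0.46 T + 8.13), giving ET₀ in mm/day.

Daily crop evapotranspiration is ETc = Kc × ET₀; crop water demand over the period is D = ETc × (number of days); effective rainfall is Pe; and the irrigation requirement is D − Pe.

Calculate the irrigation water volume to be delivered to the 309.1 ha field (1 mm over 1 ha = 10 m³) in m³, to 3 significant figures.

199000 m³

ET₀ = 0.27 × (0.46 × 28.4 + 8.13) = 0.27 × 21.194 = 5.7224 mm/d
ETc = Kc × ET₀ = 0.73 × 5.7224 = 4.1774 mm/d
Crop demand D = ETc × 30 d = 4.1774 × 30 = 125.322 mm
Pe = 0.81 × 75.1 = 60.831 mm
D − Pe = 125.322 − 60.831 = 64.491 mm
Volume = 64.491 mm × 309.1 ha × 10 = 199341.7 m³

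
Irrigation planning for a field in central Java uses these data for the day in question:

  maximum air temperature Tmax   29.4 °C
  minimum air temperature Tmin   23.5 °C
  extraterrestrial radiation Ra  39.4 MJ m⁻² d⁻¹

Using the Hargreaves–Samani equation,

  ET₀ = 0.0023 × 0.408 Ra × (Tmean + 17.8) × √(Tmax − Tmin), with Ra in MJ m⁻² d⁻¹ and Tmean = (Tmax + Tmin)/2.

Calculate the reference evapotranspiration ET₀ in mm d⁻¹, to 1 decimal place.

Tmean = (29.4 + 23.5)/2 = 26.45 °C
0.408 Ra = 0.408 × 39.4 = 16.0752 mm/d equivalent
ET₀ = 0.0023 × 16.0752 × (26.45 + 17.8) × √5.9 = 0.0023 × 16.0752 × 44.25 × 2.4290 = 3.9740 mm/d

4.0 mm d⁻¹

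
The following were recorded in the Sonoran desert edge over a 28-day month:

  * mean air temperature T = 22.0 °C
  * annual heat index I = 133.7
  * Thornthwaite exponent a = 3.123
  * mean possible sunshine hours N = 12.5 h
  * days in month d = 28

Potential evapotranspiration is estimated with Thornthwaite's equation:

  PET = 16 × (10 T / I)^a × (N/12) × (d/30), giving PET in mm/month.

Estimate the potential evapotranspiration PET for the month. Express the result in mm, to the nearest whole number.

10T/I = 10 × 22.0 / 133.7 = 1.6455
(10T/I)^a = 1.6455^3.123 = 4.7369
Uncorrected PET = 16 × 4.7369 = 75.790 mm
Correction = (N/12)(d/30) = (12.5/12)(28/30) = 0.9722
PET = 75.790 × 0.9722 = 73.683 mm/month

74 mm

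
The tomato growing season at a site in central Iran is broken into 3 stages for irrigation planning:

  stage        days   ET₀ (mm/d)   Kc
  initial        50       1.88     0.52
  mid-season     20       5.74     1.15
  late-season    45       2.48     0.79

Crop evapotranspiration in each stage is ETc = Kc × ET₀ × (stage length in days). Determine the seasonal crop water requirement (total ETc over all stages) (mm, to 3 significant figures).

initial: 0.52 × 1.88 × 50 = 48.88 mm
mid-season: 1.15 × 5.74 × 20 = 132.02 mm
late-season: 0.79 × 2.48 × 45 = 88.16 mm
Seasonal total = 269.06 mm

269 mm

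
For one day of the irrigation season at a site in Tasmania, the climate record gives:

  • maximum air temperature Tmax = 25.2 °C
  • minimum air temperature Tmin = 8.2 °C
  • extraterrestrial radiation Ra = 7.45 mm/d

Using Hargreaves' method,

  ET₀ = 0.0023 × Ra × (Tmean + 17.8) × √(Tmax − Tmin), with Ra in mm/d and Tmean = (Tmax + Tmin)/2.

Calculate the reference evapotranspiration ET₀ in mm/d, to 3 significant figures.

2.44 mm/d

Tmean = (25.2 + 8.2)/2 = 16.70 °C
ET₀ = 0.0023 × 7.45 × (16.70 + 17.8) × √17.0 = 0.0023 × 7.45 × 34.50 × 4.1231 = 2.4374 mm/d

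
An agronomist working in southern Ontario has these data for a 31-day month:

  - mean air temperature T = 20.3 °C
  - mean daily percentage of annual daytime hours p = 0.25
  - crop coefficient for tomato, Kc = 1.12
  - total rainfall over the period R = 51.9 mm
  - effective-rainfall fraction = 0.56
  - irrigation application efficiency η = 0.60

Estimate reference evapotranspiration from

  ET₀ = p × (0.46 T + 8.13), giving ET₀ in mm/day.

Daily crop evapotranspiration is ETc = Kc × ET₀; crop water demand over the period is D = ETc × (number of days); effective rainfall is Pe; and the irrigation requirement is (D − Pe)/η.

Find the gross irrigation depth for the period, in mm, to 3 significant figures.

204 mm

ET₀ = 0.25 × (0.46 × 20.3 + 8.13) = 0.25 × 17.468 = 4.3670 mm/d
ETc = Kc × ET₀ = 1.12 × 4.3670 = 4.8910 mm/d
Crop demand D = ETc × 31 d = 4.8910 × 31 = 151.621 mm
Pe = 0.56 × 51.9 = 29.064 mm
D − Pe = 151.621 − 29.064 = 122.557 mm
Gross irrigation = 122.557 / 0.60 = 204.262 mm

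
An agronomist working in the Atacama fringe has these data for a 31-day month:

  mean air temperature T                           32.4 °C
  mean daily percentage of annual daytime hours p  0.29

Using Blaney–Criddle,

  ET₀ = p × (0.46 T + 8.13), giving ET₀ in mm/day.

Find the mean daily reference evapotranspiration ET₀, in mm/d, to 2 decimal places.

6.68 mm/d

ET₀ = 0.29 × (0.46 × 32.4 + 8.13) = 0.29 × 23.034 = 6.6799 mm/d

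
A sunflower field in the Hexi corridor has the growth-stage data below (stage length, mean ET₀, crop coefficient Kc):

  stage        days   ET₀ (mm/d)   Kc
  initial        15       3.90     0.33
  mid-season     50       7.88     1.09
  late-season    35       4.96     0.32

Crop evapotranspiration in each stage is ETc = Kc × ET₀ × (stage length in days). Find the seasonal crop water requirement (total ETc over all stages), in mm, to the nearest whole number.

504 mm

initial: 0.33 × 3.90 × 15 = 19.31 mm
mid-season: 1.09 × 7.88 × 50 = 429.46 mm
late-season: 0.32 × 4.96 × 35 = 55.55 mm
Seasonal total = 504.32 mm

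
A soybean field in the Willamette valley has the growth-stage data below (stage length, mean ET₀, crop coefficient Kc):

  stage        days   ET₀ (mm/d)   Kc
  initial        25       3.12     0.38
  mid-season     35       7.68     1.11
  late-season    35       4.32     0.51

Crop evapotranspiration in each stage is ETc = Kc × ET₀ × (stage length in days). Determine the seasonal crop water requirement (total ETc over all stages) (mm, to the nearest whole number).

initial: 0.38 × 3.12 × 25 = 29.64 mm
mid-season: 1.11 × 7.68 × 35 = 298.37 mm
late-season: 0.51 × 4.32 × 35 = 77.11 mm
Seasonal total = 405.12 mm

405 mm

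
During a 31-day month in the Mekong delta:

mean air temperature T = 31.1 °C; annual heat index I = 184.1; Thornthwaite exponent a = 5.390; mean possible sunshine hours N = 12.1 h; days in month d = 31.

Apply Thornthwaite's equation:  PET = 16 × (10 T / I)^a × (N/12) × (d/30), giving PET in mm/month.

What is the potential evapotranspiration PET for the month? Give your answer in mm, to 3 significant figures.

10T/I = 10 × 31.1 / 184.1 = 1.6893
(10T/I)^a = 1.6893^5.390 = 16.8787
Uncorrected PET = 16 × 16.8787 = 270.059 mm
Correction = (N/12)(d/30) = (12.1/12)(31/30) = 1.0419
PET = 270.059 × 1.0419 = 281.374 mm/month

281 mm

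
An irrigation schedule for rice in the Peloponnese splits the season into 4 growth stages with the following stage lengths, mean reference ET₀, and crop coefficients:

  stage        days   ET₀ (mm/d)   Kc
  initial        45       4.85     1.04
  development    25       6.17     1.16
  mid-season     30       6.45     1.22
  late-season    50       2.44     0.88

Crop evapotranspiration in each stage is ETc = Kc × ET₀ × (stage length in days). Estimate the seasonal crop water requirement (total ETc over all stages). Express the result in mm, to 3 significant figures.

initial: 1.04 × 4.85 × 45 = 226.98 mm
development: 1.16 × 6.17 × 25 = 178.93 mm
mid-season: 1.22 × 6.45 × 30 = 236.07 mm
late-season: 0.88 × 2.44 × 50 = 107.36 mm
Seasonal total = 749.34 mm

749 mm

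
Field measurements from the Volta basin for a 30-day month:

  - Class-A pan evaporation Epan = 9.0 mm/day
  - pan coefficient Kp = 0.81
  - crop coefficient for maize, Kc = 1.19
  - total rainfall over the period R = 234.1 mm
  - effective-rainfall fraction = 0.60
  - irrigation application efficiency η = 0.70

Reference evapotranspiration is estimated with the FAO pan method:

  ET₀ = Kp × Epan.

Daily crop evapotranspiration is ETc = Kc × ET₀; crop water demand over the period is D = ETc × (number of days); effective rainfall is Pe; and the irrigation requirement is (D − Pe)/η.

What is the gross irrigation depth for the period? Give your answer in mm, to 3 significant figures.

ET₀ = 0.81 × 9.0 = 7.2900 mm/d
ETc = Kc × ET₀ = 1.19 × 7.2900 = 8.6751 mm/d
Crop demand D = ETc × 30 d = 8.6751 × 30 = 260.253 mm
Pe = 0.60 × 234.1 = 140.460 mm
D − Pe = 260.253 − 140.460 = 119.793 mm
Gross irrigation = 119.793 / 0.70 = 171.133 mm

171 mm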